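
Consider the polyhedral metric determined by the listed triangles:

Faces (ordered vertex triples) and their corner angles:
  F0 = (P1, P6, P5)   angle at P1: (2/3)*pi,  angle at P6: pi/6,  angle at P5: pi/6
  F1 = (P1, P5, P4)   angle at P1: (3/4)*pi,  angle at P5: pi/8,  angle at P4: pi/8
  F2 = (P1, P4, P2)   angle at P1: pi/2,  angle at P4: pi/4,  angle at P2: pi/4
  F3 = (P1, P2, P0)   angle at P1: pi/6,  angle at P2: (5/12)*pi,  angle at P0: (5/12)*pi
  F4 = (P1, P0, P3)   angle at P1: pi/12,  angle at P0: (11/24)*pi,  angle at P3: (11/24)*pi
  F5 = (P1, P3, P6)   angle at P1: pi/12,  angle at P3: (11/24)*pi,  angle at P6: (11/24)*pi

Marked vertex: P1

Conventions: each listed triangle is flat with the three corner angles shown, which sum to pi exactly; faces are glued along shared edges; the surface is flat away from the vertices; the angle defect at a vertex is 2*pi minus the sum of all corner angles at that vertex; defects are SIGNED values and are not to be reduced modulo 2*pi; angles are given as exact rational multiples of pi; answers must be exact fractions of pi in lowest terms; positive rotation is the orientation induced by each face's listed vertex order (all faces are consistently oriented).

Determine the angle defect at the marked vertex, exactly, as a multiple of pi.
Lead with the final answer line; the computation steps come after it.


Answer: defect(P1) = -pi/4

Sum of corner angles at P1: (9/4)*pi
defect = 2*pi - (9/4)*pi


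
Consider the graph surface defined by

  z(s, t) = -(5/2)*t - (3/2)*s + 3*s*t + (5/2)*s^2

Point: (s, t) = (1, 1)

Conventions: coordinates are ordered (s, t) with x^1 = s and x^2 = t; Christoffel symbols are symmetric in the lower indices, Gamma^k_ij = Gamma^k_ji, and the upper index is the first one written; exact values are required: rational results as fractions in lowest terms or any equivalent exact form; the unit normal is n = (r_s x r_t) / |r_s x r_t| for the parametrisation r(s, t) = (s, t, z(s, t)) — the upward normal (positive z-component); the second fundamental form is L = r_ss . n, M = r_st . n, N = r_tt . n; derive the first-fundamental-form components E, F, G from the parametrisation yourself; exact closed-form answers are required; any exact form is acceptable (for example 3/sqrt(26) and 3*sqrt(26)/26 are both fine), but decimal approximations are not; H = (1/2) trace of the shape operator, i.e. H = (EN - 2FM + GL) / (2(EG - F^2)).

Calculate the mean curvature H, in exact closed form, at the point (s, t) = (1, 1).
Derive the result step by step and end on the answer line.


z_s = 13/2, z_t = 1/2, z_ss = 5, z_st = 3, z_tt = 0
E = 173/4, F = 13/4, G = 5/4; answer radicand W^2 = 87/2
unnormalised second-form numerators: l = 5, m = 3, n = 0; L = l/sqrt(87/2), and similarly M = m/sqrt(W^2), N = n/sqrt(W^2)
H = (E*n - 2*F*m + G*l) / (2*(EG - F^2)*sqrt(W^2)); E*n - 2*F*m + G*l = -53/4, EG - F^2 = 87/2, so H = (-53/348)/sqrt(87/2)

Answer: H = -53*sqrt(174)/30276


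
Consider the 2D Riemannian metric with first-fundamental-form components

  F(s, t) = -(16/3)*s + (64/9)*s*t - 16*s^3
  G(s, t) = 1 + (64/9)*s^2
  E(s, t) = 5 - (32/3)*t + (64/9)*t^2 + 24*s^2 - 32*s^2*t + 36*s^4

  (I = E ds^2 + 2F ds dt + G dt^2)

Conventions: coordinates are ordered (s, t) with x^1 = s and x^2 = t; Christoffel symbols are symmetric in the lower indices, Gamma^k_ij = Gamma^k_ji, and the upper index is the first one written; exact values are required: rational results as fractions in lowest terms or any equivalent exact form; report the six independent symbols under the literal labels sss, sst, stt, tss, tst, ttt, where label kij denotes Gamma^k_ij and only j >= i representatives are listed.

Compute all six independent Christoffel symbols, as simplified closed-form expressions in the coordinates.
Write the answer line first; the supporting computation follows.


Answer: Gamma_sss = (648*s^3 - 288*s*t + 216*s)/(324*s^4 - 288*s^2*t + 280*s^2 + 64*t^2 - 96*t + 45), Gamma_sst = (-144*s^2 + 64*t - 48)/(324*s^4 - 288*s^2*t + 280*s^2 + 64*t^2 - 96*t + 45), Gamma_stt = 0, Gamma_tss = -288*s^2/(324*s^4 - 288*s^2*t + 280*s^2 + 64*t^2 - 96*t + 45), Gamma_tst = 64*s/(324*s^4 - 288*s^2*t + 280*s^2 + 64*t^2 - 96*t + 45), Gamma_ttt = 0

E = 5 - (32/3)*t + (64/9)*t^2 + 24*s^2 - 32*s^2*t + 36*s^4; F = -(16/3)*s + (64/9)*s*t - 16*s^3; G = 1 + (64/9)*s^2
Gamma^k_ij = (1/2) g^{kl} (d_i g_jl + d_j g_il - d_l g_ij), with g^inv = (1/(EG-F^2)) [[G, -F], [-F, E]]
first partials: E_s = 48*s - 64*s*t + 144*s^3, E_t = -32/3 + (128/9)*t - 32*s^2, F_s = -16/3 + (64/9)*t - 48*s^2, F_t = (64/9)*s, G_s = (128/9)*s, G_t = 0
D = EG - F^2 = 5 - (32/3)*t + (64/9)*t^2 + (280/9)*s^2 - 32*s^2*t + 36*s^4
expanded: Gamma^s_ss = (G E_s - 2F F_s + F E_t)/(2D), Gamma^s_st = (G E_t - F G_s)/(2D), Gamma^s_tt = (2G F_t - G G_s - F G_t)/(2D), Gamma^t_ss = (2E F_s - E E_t - F E_s)/(2D), Gamma^t_st = (E G_s - F E_t)/(2D), Gamma^t_tt = (E G_t - 2F F_t + F G_s)/(2D); substitute and cancel common factors


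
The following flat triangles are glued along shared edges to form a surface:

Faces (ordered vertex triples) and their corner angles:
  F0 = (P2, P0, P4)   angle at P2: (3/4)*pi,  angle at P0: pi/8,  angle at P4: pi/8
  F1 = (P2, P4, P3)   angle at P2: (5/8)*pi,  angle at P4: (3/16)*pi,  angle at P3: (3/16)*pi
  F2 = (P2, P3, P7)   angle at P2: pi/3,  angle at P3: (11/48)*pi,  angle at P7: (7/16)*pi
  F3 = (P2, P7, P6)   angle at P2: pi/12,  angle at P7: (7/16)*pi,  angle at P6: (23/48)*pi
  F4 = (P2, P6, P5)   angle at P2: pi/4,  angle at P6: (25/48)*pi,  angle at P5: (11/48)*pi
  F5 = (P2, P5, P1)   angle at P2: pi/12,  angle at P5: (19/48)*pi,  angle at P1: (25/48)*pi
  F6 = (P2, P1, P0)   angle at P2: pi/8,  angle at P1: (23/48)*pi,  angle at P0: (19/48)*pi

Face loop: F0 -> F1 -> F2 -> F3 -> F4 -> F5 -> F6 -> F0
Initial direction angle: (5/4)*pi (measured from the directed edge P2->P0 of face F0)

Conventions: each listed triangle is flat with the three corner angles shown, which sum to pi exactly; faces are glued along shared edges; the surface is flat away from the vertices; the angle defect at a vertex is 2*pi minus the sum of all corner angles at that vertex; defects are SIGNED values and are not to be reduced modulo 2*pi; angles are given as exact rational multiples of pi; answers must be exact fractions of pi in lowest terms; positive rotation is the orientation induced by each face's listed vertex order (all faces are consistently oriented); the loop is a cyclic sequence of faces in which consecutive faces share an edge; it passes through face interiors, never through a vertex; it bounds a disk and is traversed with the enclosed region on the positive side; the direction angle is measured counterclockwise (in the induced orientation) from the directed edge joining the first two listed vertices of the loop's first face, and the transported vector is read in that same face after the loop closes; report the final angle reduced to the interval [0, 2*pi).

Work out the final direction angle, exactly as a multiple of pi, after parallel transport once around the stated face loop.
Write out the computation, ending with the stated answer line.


enclosed vertex P2: corner angles sum to (9/4)*pi, defect = 2*pi - (9/4)*pi = -pi/4
the final direction is the initial angle plus the enclosed defects, taken mod 2*pi in the induced orientation
final angle = (5/4)*pi - pi/4 = pi (mod 2*pi)

Answer: final direction angle = pi


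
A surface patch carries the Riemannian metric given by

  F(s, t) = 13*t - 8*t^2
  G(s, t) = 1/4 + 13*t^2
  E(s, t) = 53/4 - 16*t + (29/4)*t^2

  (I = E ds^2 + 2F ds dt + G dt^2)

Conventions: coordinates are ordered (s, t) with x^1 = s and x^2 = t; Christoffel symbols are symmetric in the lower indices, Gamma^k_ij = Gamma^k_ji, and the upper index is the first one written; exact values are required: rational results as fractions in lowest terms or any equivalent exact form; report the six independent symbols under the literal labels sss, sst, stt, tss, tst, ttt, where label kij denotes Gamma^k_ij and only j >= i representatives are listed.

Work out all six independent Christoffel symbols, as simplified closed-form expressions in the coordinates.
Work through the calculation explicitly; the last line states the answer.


E = 53/4 - 16*t + (29/4)*t^2; F = 13*t - 8*t^2; G = 1/4 + 13*t^2
Gamma^k_ij = (1/2) g^{kl} (d_i g_jl + d_j g_il - d_l g_ij), with g^inv = (1/(EG-F^2)) [[G, -F], [-F, E]]
first partials: E_s = 0, E_t = -16 + (29/2)*t, F_s = 0, F_t = 13 - 16*t, G_s = 0, G_t = 26*t
D = EG - F^2 = 53/16 - 4*t + (81/16)*t^2 + (121/4)*t^4
expanded: Gamma^s_ss = (G E_s - 2F F_s + F E_t)/(2D), Gamma^s_st = (G E_t - F G_s)/(2D), Gamma^s_tt = (2G F_t - G G_s - F G_t)/(2D), Gamma^t_ss = (2E F_s - E E_t - F E_s)/(2D), Gamma^t_st = (E G_s - F E_t)/(2D), Gamma^t_tt = (E G_t - 2F F_t + F G_s)/(2D); substitute and cancel common factors

Answer: Gamma_sss = (-928*t^3 + 2532*t^2 - 1664*t)/(484*t^4 + 81*t^2 - 64*t + 53), Gamma_sst = (1508*t^3 - 1664*t^2 + 29*t - 32)/(484*t^4 + 81*t^2 - 64*t + 53), Gamma_stt = (-1664*t^3 - 64*t + 52)/(484*t^4 + 81*t^2 - 64*t + 53), Gamma_tss = (-841*t^3 + 2784*t^2 - 3585*t + 1696)/(484*t^4 + 81*t^2 - 64*t + 53), Gamma_tst = (928*t^3 - 2532*t^2 + 1664*t)/(484*t^4 + 81*t^2 - 64*t + 53), Gamma_ttt = (-540*t^3 + 1664*t^2 + 52*t)/(484*t^4 + 81*t^2 - 64*t + 53)


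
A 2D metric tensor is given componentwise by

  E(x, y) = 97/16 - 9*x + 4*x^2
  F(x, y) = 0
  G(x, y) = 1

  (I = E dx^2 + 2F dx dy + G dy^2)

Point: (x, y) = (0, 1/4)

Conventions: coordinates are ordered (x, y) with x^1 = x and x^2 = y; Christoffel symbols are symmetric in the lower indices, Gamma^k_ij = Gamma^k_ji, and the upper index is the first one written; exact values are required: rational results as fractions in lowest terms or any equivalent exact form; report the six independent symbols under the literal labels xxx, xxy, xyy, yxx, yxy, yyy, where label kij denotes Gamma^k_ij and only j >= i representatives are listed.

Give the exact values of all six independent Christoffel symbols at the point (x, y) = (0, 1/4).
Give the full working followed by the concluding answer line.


E = 97/16, F = 0, G = 1 at the point
E_x = -9, E_y = 0, F_x = 0, F_y = 0, G_x = 0, G_y = 0
EG - F^2 = 97/16;  g^inv = (16/97) * [[1, 0], [0, 97/16]]
first-kind symbols [ij,l] = (1/2)(d_i g_jl + d_j g_il - d_l g_ij): [xx,x] = E_x/2 = -9/2, [xx,y] = F_x - E_y/2 = 0, [xy,x] = E_y/2 = 0, [xy,y] = G_x/2 = 0, [yy,x] = F_y - G_x/2 = 0, [yy,y] = G_y/2 = 0
Gamma^x_ij = (G*[ij,x] - F*[ij,y])/(EG - F^2), Gamma^y_ij = (E*[ij,y] - F*[ij,x])/(EG - F^2)

Answer: Gamma_xxx = -72/97, Gamma_xxy = 0, Gamma_xyy = 0, Gamma_yxx = 0, Gamma_yxy = 0, Gamma_yyy = 0


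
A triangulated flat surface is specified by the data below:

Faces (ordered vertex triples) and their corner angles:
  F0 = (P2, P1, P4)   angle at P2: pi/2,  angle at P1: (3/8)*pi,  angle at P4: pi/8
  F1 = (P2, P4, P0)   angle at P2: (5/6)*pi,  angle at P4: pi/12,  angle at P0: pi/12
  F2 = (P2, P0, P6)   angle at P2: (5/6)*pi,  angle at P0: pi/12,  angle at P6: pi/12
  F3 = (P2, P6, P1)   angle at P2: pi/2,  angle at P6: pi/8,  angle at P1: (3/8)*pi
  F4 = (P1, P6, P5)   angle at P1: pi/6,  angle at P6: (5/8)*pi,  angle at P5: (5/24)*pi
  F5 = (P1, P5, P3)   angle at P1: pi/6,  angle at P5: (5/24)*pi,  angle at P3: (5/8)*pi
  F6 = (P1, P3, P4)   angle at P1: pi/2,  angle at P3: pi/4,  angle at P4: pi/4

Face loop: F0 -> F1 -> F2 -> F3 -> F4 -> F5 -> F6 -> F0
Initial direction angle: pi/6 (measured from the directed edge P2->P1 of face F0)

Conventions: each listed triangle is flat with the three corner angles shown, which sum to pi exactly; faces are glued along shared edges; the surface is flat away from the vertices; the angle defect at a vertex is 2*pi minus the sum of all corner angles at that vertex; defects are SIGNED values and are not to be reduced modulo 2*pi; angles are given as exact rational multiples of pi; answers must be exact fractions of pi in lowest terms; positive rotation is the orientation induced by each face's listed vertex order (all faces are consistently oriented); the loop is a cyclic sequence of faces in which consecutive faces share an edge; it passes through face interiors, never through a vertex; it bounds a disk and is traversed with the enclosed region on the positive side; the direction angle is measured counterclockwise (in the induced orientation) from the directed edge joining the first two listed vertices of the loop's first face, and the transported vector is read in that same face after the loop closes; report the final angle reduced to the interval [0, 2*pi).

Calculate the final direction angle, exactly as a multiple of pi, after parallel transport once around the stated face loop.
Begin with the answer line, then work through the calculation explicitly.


Answer: final direction angle = (23/12)*pi

enclosed vertex P1: corner angles sum to (19/12)*pi, defect = 2*pi - (19/12)*pi = (5/12)*pi
enclosed vertex P2: corner angles sum to (8/3)*pi, defect = 2*pi - (8/3)*pi = (-2/3)*pi
summing the enclosed defects onto the initial angle, mod 2*pi in the induced orientation:
final angle = pi/6 - pi/4 = (23/12)*pi (mod 2*pi)


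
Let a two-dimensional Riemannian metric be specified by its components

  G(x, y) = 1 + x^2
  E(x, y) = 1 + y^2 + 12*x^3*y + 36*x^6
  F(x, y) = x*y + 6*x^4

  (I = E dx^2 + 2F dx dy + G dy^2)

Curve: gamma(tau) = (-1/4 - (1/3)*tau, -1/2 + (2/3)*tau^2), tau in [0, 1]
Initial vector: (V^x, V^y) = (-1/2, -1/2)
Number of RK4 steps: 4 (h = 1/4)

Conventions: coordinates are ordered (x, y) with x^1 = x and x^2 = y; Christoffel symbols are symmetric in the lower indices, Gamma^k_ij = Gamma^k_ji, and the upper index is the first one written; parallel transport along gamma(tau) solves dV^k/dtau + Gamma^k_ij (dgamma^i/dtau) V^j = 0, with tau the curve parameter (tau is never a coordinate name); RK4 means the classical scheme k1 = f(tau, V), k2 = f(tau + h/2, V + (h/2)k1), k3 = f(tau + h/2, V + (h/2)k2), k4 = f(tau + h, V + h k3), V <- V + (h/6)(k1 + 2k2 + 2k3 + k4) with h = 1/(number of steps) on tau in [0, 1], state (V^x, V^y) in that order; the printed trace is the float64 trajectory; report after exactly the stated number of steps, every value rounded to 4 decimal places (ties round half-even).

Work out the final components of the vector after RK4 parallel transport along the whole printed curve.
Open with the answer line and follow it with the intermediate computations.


Answer: V^x = -0.3549, V^y = -0.4234

gamma'(tau) = (-1/3, (4/3)*tau); f(tau, V)^k = -Gamma^k_ij(gamma(tau)) gamma'^i(tau) V^j; h = 1/4; intermediate values shown to 6 dp
curve data and Christoffel symbols at the stage parameters:
  tau = 0.000000: gamma = (-0.250000, -0.500000), gamma' = (-0.333333, 0.000000); Gamma_xxx = -0.472050, Gamma_xxy = -0.419600, Gamma_xyy = 0.000000, Gamma_yxx = -0.198758, Gamma_yxy = -0.176674, Gamma_yyy = 0.000000
  tau = 0.125000: gamma = (-0.291667, -0.489583), gamma' = (-0.333333, 0.166667); Gamma_xxx = -0.654946, Gamma_xxy = -0.427720, Gamma_xyy = 0.000000, Gamma_yxx = -0.299200, Gamma_yxy = -0.195396, Gamma_yyy = 0.000000
  tau = 0.250000: gamma = (-0.333333, -0.458333), gamma' = (-0.333333, 0.333333); Gamma_xxx = -0.864600, Gamma_xxy = -0.432300, Gamma_xyy = 0.000000, Gamma_yxx = -0.423478, Gamma_yxy = -0.211739, Gamma_yyy = 0.000000
  tau = 0.375000: gamma = (-0.375000, -0.406250), gamma' = (-0.333333, 0.500000); Gamma_xxx = -1.100049, Gamma_xxy = -0.434587, Gamma_xyy = 0.000000, Gamma_yxx = -0.570836, Gamma_yxy = -0.225515, Gamma_yyy = 0.000000
  tau = 0.500000: gamma = (-0.416667, -0.333333), gamma' = (-0.333333, 0.666667); Gamma_xxx = -1.360605, Gamma_xxy = -0.435394, Gamma_xyy = 0.000000, Gamma_yxx = -0.738790, Gamma_yxy = -0.236413, Gamma_yyy = 0.000000
  tau = 0.625000: gamma = (-0.458333, -0.239583), gamma' = (-0.333333, 0.833333); Gamma_xxx = -1.645531, Gamma_xxy = -0.435182, Gamma_xyy = 0.000000, Gamma_yxx = -0.922826, Gamma_yxy = -0.244053, Gamma_yyy = 0.000000
  tau = 0.750000: gamma = (-0.500000, -0.125000), gamma' = (-0.333333, 1.000000); Gamma_xxx = -1.953488, Gamma_xxy = -0.434109, Gamma_xyy = 0.000000, Gamma_yxx = -1.116279, Gamma_yxy = -0.248062, Gamma_yyy = 0.000000
  tau = 0.875000: gamma = (-0.541667, 0.010417), gamma' = (-0.333333, 1.166667); Gamma_xxx = -2.281792, Gamma_xxy = -0.432055, Gamma_xyy = 0.000000, Gamma_yxx = -1.310482, Gamma_yxy = -0.248139, Gamma_yyy = 0.000000
  tau = 1.000000: gamma = (-0.583333, 0.166667), gamma' = (-0.333333, 1.333333); Gamma_xxx = -2.625622, Gamma_xxy = -0.428673, Gamma_xyy = 0.000000, Gamma_yxx = -1.495270, Gamma_yxy = -0.244126, Gamma_yyy = 0.000000
step 0: V^x = -0.5000, V^y = -0.5000
step 1: k1 = (0.148608, 0.062572), k2 = (0.140955, 0.064393), k3 = (0.141063, 0.064442), k4 = (0.136697, 0.066953); V <- V + (h/6)(k1 + 2k2 + 2k3 + k4): V^x = -0.4646, V^y = -0.4839
step 2: k1 = (0.136676, 0.066943), k2 = (0.135738, 0.070437), k3 = (0.135692, 0.070413), k4 = (0.137989, 0.074926); V <- V + (h/6)(k1 + 2k2 + 2k3 + k4): V^x = -0.4305, V^y = -0.4662
step 3: k1 = (0.137959, 0.074910), k2 = (0.143088, 0.080245), k3 = (0.142872, 0.080123), k4 = (0.150264, 0.085865); V <- V + (h/6)(k1 + 2k2 + 2k3 + k4): V^x = -0.3947, V^y = -0.4462
step 4: k1 = (0.150233, 0.085847), k2 = (0.159147, 0.091402), k3 = (0.158761, 0.091180), k4 = (0.168293, 0.095842); V <- V + (h/6)(k1 + 2k2 + 2k3 + k4): V^x = -0.3549, V^y = -0.4234


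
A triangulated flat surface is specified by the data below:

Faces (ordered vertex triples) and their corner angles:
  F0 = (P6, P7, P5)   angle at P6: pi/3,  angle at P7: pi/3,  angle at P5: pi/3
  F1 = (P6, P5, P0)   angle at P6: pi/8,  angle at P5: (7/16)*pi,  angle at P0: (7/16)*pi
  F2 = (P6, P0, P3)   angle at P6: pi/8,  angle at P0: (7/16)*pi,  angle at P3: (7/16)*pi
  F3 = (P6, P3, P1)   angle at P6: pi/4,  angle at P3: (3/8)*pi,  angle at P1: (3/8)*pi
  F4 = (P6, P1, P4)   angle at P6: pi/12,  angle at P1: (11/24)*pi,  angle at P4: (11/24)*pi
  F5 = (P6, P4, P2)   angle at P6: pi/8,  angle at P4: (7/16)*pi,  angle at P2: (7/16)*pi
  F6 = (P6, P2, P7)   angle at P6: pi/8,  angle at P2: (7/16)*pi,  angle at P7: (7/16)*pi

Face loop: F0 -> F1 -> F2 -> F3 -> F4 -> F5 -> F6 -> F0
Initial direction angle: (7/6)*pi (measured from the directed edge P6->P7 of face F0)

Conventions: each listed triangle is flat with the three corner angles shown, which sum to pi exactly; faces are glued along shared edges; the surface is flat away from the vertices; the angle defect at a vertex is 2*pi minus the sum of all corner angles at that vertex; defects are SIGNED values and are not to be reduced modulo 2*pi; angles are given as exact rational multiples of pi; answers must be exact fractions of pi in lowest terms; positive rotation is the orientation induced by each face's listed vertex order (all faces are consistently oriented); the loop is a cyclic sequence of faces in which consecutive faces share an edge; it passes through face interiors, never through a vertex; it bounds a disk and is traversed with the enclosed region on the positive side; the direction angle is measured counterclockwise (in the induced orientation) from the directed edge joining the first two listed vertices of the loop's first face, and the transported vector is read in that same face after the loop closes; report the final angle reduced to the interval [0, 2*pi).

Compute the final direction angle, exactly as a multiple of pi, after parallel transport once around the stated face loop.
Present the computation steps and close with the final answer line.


enclosed vertex P6: corner angles sum to (7/6)*pi, defect = 2*pi - (7/6)*pi = (5/6)*pi
transport around the loop rotates by the sum of enclosed defects; add to the initial angle mod 2*pi
final angle = (7/6)*pi + (5/6)*pi = 0 (mod 2*pi)

Answer: final direction angle = 0


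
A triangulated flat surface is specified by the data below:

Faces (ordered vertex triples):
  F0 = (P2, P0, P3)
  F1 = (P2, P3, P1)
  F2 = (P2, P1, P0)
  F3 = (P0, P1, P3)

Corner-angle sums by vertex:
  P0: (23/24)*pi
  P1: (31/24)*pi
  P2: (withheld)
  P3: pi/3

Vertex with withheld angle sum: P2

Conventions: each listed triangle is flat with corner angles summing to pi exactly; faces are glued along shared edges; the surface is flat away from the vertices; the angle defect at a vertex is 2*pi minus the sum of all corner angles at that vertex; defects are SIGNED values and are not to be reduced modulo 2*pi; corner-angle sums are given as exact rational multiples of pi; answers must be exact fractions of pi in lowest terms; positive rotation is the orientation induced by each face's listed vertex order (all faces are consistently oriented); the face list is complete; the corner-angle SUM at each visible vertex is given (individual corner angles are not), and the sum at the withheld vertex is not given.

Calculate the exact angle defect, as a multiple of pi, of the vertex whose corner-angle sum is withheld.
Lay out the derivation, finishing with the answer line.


V = 4, E = 6, F = 4; chi = V - E + F = 2
Gauss-Bonnet: total defect = 2*pi*chi = 4*pi; visible defects sum to (41/12)*pi

Answer: defect(P2) = (7/12)*pi


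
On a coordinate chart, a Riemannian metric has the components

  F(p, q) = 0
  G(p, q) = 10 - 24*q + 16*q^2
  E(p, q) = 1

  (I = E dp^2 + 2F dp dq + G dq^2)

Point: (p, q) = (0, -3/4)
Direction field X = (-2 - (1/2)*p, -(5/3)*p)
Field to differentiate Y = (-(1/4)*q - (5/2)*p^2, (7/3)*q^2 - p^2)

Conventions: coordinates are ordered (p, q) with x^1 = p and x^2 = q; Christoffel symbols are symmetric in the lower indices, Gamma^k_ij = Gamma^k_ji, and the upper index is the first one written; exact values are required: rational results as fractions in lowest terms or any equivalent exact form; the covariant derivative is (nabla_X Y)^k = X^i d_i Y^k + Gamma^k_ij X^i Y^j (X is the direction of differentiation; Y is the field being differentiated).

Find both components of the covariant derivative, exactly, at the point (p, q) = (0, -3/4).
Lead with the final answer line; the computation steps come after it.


Answer: (nabla_X Y)^p = 0, (nabla_X Y)^q = 0

E = 1, F = 0, G = 37 at the point
E_p = 0, E_q = 0, F_p = 0, F_q = 0, G_p = 0, G_q = -48
EG - F^2 = 37;  g^inv = (1/37) * [[37, 0], [0, 1]]
first-kind symbols [ij,l] = (1/2)(d_i g_jl + d_j g_il - d_l g_ij): [pp,p] = E_p/2 = 0, [pp,q] = F_p - E_q/2 = 0, [pq,p] = E_q/2 = 0, [pq,q] = G_p/2 = 0, [qq,p] = F_q - G_p/2 = 0, [qq,q] = G_q/2 = -24
Gamma^p_ij = (G*[ij,p] - F*[ij,q])/(EG - F^2), Gamma^q_ij = (E*[ij,q] - F*[ij,p])/(EG - F^2)
Gamma_ppp = 0, Gamma_ppq = 0, Gamma_pqq = 0, Gamma_qpp = 0, Gamma_qpq = 0, Gamma_qqq = -24/37
X = (-2, 0), Y = (3/16, 21/16) at the point


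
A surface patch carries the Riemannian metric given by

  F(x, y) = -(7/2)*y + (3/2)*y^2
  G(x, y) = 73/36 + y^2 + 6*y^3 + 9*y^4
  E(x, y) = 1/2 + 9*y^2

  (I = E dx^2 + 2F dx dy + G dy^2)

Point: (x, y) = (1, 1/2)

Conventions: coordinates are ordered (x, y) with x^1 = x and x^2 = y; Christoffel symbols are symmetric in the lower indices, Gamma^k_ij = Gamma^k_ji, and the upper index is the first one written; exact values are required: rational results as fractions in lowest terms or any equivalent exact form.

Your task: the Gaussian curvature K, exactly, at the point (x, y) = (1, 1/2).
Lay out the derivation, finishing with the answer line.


E = 11/4, F = -11/8, G = 517/144, EG - F^2 = 2299/288 at the point
E_x = 0, E_y = 9, F_x = 0, F_y = -2, G_x = 0, G_y = 10
E_yy = 18, F_xy = 0, G_xx = 0
The intrinsic route: Brioschi's K = (det M1 - det M2)/(EG - F^2)^2.
M1 = [[-E_yy/2 + F_xy - G_xx/2, E_x/2, F_x - E_y/2], [F_y - G_x/2, E, F], [G_y/2, F, G]] = [[-9, 0, -9/2], [-2, 11/4, -11/8], [5, -11/8, 517/144]]; det M1 = -715/32
M2 = [[0, E_y/2, G_x/2], [E_y/2, E, F], [G_x/2, F, G]] = [[0, 9/2, 0], [9/2, 11/4, -11/8], [0, -11/8, 517/144]]; det M2 = -4653/64
det M1 - det M2 = 3223/64; K = 3223/64 / (2299/288)^2 = 379728/480491

Answer: K = 379728/480491


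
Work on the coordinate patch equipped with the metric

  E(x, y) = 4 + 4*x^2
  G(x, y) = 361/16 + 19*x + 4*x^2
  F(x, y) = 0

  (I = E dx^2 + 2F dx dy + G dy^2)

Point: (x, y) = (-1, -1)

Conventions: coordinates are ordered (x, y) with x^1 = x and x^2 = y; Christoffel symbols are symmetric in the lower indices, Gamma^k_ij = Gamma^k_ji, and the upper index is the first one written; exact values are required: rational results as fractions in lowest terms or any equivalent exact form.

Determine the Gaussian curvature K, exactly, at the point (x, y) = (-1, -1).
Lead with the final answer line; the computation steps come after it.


Answer: K = -1/22

E = 8, F = 0, G = 121/16, EG - F^2 = 121/2 at the point
E_x = -8, E_y = 0, F_x = 0, F_y = 0, G_x = 11, G_y = 0
E_yy = 0, F_xy = 0, G_xx = 8
Brioschi: K = (det M1 - det M2) / (EG - F^2)^2 with the standard first/second-derivative matrices M1, M2.
M1 = [[-E_yy/2 + F_xy - G_xx/2, E_x/2, F_x - E_y/2], [F_y - G_x/2, E, F], [G_y/2, F, G]] = [[-4, -4, 0], [-11/2, 8, 0], [0, 0, 121/16]]; det M1 = -3267/8
M2 = [[0, E_y/2, G_x/2], [E_y/2, E, F], [G_x/2, F, G]] = [[0, 0, 11/2], [0, 8, 0], [11/2, 0, 121/16]]; det M2 = -242
det M1 - det M2 = -1331/8; K = -1331/8 / (121/2)^2 = -1/22


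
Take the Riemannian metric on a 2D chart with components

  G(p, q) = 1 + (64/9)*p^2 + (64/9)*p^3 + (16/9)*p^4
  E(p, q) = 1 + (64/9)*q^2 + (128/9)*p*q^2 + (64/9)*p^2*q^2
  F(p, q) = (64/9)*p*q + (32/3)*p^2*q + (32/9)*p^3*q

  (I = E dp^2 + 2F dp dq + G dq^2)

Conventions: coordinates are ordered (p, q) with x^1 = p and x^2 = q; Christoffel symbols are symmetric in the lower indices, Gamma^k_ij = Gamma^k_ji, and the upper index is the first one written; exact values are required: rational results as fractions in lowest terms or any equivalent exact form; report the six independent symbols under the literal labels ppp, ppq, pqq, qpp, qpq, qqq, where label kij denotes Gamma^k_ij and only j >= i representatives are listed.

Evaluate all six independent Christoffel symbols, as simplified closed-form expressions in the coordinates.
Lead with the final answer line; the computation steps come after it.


Answer: Gamma_ppp = (64*p*q^2 + 64*q^2)/(16*p^4 + 64*p^3 + 64*p^2*q^2 + 64*p^2 + 128*p*q^2 + 64*q^2 + 9), Gamma_ppq = (64*p^2*q + 128*p*q + 64*q)/(16*p^4 + 64*p^3 + 64*p^2*q^2 + 64*p^2 + 128*p*q^2 + 64*q^2 + 9), Gamma_pqq = 0, Gamma_qpp = (32*p^2*q + 64*p*q)/(16*p^4 + 64*p^3 + 64*p^2*q^2 + 64*p^2 + 128*p*q^2 + 64*q^2 + 9), Gamma_qpq = (32*p^3 + 96*p^2 + 64*p)/(16*p^4 + 64*p^3 + 64*p^2*q^2 + 64*p^2 + 128*p*q^2 + 64*q^2 + 9), Gamma_qqq = 0

E = 1 + (64/9)*q^2 + (128/9)*p*q^2 + (64/9)*p^2*q^2; F = (64/9)*p*q + (32/3)*p^2*q + (32/9)*p^3*q; G = 1 + (64/9)*p^2 + (64/9)*p^3 + (16/9)*p^4
Gamma^k_ij = (1/2) g^{kl} (d_i g_jl + d_j g_il - d_l g_ij), with g^inv = (1/(EG-F^2)) [[G, -F], [-F, E]]
first partials: E_p = (128/9)*q^2 + (128/9)*p*q^2, E_q = (128/9)*q + (256/9)*p*q + (128/9)*p^2*q, F_p = (64/9)*q + (64/3)*p*q + (32/3)*p^2*q, F_q = (64/9)*p + (32/3)*p^2 + (32/9)*p^3, G_p = (128/9)*p + (64/3)*p^2 + (64/9)*p^3, G_q = 0
D = EG - F^2 = 1 + (64/9)*q^2 + (64/9)*p^2 + (128/9)*p*q^2 + (64/9)*p^3 + (64/9)*p^2*q^2 + (16/9)*p^4
expanded: Gamma^p_pp = (G E_p - 2F F_p + F E_q)/(2D), Gamma^p_pq = (G E_q - F G_p)/(2D), Gamma^p_qq = (2G F_q - G G_p - F G_q)/(2D), Gamma^q_pp = (2E F_p - E E_q - F E_p)/(2D), Gamma^q_pq = (E G_p - F E_q)/(2D), Gamma^q_qq = (E G_q - 2F F_q + F G_p)/(2D); substitute and cancel common factors


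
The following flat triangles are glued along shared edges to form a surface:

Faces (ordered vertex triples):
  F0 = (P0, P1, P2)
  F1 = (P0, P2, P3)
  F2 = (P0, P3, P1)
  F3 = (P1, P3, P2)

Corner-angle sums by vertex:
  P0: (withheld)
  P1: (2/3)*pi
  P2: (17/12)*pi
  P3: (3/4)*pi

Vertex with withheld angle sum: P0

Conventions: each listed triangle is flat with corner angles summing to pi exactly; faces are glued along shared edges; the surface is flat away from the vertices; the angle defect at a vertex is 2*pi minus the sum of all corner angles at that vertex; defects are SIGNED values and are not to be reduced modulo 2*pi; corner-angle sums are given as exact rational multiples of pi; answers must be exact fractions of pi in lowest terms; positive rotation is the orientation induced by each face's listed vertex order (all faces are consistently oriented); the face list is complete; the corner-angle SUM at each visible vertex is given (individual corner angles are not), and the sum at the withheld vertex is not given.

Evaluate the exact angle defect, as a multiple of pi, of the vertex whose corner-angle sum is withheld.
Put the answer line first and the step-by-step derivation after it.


Answer: defect(P0) = (5/6)*pi

V = 4, E = 6, F = 4; chi = V - E + F = 2
Gauss-Bonnet: total defect = 2*pi*chi = 4*pi; visible defects sum to (19/6)*pi


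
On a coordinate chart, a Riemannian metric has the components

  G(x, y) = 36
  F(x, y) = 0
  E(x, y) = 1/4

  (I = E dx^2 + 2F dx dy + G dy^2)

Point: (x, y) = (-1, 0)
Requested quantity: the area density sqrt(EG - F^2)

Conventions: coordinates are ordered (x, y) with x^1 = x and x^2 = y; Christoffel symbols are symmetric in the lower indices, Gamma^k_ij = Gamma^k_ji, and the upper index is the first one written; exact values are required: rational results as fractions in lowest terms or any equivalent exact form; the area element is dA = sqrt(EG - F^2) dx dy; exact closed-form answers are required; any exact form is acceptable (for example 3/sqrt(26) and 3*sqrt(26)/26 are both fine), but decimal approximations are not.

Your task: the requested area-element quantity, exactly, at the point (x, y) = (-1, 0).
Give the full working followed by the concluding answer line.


E = 1/4, F = 0, G = 36; EG - F^2 = 9

Answer: sqrt(EG - F^2) = 3


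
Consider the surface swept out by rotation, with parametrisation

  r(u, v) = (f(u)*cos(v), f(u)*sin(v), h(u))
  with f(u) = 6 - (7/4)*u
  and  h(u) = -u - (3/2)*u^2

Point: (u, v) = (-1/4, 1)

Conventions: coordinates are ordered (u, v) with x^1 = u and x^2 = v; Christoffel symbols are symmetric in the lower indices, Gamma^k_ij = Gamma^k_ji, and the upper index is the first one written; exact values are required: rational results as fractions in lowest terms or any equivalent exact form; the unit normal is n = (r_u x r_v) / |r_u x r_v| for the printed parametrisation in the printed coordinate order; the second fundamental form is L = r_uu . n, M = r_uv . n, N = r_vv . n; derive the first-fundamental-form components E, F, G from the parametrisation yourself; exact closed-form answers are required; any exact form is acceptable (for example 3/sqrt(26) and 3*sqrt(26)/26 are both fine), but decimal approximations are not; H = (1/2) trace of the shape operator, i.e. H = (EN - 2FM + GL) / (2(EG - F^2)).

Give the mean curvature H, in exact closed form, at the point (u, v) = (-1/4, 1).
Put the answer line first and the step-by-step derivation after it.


Answer: H = 4226*sqrt(2)/12875

f = 103/16, f' = -7/4, f'' = 0, h' = -1/4, h'' = -3
E = 25/8, F = 0, G = 10609/256; answer radicand W^2 = 25/8
unnormalised second-form numerators: l = 21/4, m = 0, n = -103/64; L = l/sqrt(25/8), and similarly M = m/sqrt(W^2), N = n/sqrt(W^2)
H = (E*n - 2*F*m + G*l) / (2*(EG - F^2)*sqrt(W^2)); E*n - 2*F*m + G*l = 217639/1024, EG - F^2 = 265225/2048, so H = (2113/2575)/sqrt(25/8)


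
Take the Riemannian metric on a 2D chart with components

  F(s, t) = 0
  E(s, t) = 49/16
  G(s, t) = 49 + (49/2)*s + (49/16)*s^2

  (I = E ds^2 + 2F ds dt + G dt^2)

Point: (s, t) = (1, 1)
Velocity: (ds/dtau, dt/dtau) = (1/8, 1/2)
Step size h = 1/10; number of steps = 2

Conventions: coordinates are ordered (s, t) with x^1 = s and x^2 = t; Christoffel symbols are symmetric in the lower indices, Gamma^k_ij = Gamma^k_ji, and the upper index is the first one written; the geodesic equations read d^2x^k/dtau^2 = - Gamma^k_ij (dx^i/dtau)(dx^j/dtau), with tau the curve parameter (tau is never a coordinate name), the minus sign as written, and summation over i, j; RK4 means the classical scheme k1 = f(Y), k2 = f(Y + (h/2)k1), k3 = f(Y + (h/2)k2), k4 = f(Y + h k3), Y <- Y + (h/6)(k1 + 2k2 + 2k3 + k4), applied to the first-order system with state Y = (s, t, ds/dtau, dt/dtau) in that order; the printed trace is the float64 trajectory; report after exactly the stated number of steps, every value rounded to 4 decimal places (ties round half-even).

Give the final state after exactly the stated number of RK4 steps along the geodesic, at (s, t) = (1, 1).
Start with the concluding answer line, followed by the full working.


Answer: s = 1.0498, t = 1.0992, ds/dtau = 0.3719, dt/dtau = 0.4902

f(Y) = (ds/dtau, dt/dtau, -Gamma^s_ij Y'^i Y'^j, -Gamma^t_ij Y'^i Y'^j) with the Gammas evaluated at the stage position; h = 0.100000; intermediate values shown to 6 dp
step 0: s = 1.0000, t = 1.0000, ds/dtau = 0.1250, dt/dtau = 0.5000
step 1:
  k1: at (s, t) = (1.000000, 1.000000), (ds/dtau, dt/dtau) = (0.125000, 0.500000); Gamma_sss = 0.000000, Gamma_sst = 0.000000, Gamma_stt = -5.000000, Gamma_tss = 0.000000, Gamma_tst = 0.200000, Gamma_ttt = 0.000000; k1 = (0.125000, 0.500000, 1.250000, -0.025000)
  k2: at (s, t) = (1.006250, 1.025000), (ds/dtau, dt/dtau) = (0.187500, 0.498750); Gamma_sss = 0.000000, Gamma_sst = 0.000000, Gamma_stt = -5.006250, Gamma_tss = 0.000000, Gamma_tst = 0.199750, Gamma_ttt = 0.000000; k2 = (0.187500, 0.498750, 1.245313, -0.037360)
  k3: at (s, t) = (1.009375, 1.024938), (ds/dtau, dt/dtau) = (0.187266, 0.498132); Gamma_sss = 0.000000, Gamma_sst = 0.000000, Gamma_stt = -5.009375, Gamma_tss = 0.000000, Gamma_tst = 0.199626, Gamma_ttt = 0.000000; k3 = (0.187266, 0.498132, 1.243004, -0.037243)
  k4: at (s, t) = (1.018727, 1.049813), (ds/dtau, dt/dtau) = (0.249300, 0.496276); Gamma_sss = 0.000000, Gamma_sst = 0.000000, Gamma_stt = -5.018727, Gamma_tss = 0.000000, Gamma_tst = 0.199254, Gamma_ttt = 0.000000; k4 = (0.249300, 0.496276, 1.236060, -0.049304)
  Y <- Y + (h/6)(k1 + 2k2 + 2k3 + k4): s = 1.0187, t = 1.0498, ds/dtau = 0.2494, dt/dtau = 0.4963
step 2:
  k1: at (s, t) = (1.018731, 1.049834), (ds/dtau, dt/dtau) = (0.249378, 0.496275); Gamma_sss = 0.000000, Gamma_sst = 0.000000, Gamma_stt = -5.018731, Gamma_tss = 0.000000, Gamma_tst = 0.199254, Gamma_ttt = 0.000000; k1 = (0.249378, 0.496275, 1.236057, -0.049319)
  k2: at (s, t) = (1.031199, 1.074648), (ds/dtau, dt/dtau) = (0.311181, 0.493809); Gamma_sss = 0.000000, Gamma_sst = 0.000000, Gamma_stt = -5.031199, Gamma_tss = 0.000000, Gamma_tst = 0.198760, Gamma_ttt = 0.000000; k2 = (0.311181, 0.493809, 1.226844, -0.061084)
  k3: at (s, t) = (1.034290, 1.074524), (ds/dtau, dt/dtau) = (0.310720, 0.493221); Gamma_sss = 0.000000, Gamma_sst = 0.000000, Gamma_stt = -5.034290, Gamma_tss = 0.000000, Gamma_tst = 0.198638, Gamma_ttt = 0.000000; k3 = (0.310720, 0.493221, 1.224674, -0.060884)
  k4: at (s, t) = (1.049803, 1.099156), (ds/dtau, dt/dtau) = (0.371846, 0.490186); Gamma_sss = 0.000000, Gamma_sst = 0.000000, Gamma_stt = -5.049803, Gamma_tss = 0.000000, Gamma_tst = 0.198028, Gamma_ttt = 0.000000; k4 = (0.371846, 0.490186, 1.213380, -0.072190)
  Y <- Y + (h/6)(k1 + 2k2 + 2k3 + k4): s = 1.0498, t = 1.0992, ds/dtau = 0.3719, dt/dtau = 0.4902


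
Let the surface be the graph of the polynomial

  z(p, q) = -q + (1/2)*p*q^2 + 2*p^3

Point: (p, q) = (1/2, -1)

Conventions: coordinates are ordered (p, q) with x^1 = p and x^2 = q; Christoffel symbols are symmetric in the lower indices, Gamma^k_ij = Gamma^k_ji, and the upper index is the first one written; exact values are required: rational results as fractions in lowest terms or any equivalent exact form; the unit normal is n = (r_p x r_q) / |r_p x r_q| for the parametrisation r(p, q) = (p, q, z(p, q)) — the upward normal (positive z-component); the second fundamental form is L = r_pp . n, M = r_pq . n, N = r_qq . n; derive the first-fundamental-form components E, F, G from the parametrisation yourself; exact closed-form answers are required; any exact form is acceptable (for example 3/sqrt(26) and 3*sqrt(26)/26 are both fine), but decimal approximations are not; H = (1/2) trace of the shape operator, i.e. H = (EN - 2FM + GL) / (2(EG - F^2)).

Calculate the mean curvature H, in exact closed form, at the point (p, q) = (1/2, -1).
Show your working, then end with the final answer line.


z_p = 2, z_q = -3/2, z_pp = 6, z_pq = -1, z_qq = 1/2
E = 5, F = -3, G = 13/4; answer radicand W^2 = 29/4
unnormalised second-form numerators: l = 6, m = -1, n = 1/2; L = l/sqrt(29/4), and similarly M = m/sqrt(W^2), N = n/sqrt(W^2)
H = (E*n - 2*F*m + G*l) / (2*(EG - F^2)*sqrt(W^2)); E*n - 2*F*m + G*l = 16, EG - F^2 = 29/4, so H = (32/29)/sqrt(29/4)

Answer: H = 64*sqrt(29)/841


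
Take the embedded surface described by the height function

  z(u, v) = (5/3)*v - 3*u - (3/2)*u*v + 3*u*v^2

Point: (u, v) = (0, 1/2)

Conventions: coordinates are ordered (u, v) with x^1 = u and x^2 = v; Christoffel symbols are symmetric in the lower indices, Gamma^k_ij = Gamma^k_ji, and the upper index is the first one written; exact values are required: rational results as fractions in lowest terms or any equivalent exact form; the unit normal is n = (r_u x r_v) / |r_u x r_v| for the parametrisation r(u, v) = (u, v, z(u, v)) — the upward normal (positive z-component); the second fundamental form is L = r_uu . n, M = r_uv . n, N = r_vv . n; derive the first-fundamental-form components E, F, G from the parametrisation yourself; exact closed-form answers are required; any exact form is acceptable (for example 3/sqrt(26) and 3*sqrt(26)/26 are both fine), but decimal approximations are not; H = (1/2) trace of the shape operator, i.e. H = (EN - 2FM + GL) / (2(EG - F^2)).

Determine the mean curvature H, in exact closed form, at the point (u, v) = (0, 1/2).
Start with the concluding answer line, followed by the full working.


Answer: H = 81*sqrt(115)/5290

z_u = -3, z_v = 5/3, z_uu = 0, z_uv = 3/2, z_vv = 0
E = 10, F = -5, G = 34/9; answer radicand W^2 = 115/9
unnormalised second-form numerators: l = 0, m = 3/2, n = 0; L = l/sqrt(115/9), and similarly M = m/sqrt(W^2), N = n/sqrt(W^2)
H = (E*n - 2*F*m + G*l) / (2*(EG - F^2)*sqrt(W^2)); E*n - 2*F*m + G*l = 15, EG - F^2 = 115/9, so H = (27/46)/sqrt(115/9)


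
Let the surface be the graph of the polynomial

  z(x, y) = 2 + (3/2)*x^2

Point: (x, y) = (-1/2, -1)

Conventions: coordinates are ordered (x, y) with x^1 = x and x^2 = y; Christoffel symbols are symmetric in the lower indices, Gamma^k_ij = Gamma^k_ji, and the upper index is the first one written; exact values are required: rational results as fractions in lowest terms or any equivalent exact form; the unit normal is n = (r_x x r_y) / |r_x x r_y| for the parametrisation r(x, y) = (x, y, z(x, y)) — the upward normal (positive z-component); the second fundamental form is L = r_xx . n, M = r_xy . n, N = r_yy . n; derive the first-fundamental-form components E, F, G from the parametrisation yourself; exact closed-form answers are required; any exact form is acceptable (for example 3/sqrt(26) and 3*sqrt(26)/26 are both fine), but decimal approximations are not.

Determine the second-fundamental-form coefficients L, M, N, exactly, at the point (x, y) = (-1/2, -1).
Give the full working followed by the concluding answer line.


z_x = -3/2, z_y = 0, z_xx = 3, z_xy = 0, z_yy = 0
E = 13/4, F = 0, G = 1; answer radicand W^2 = 13/4
unnormalised second-form numerators: l = 3, m = 0, n = 0; L = l/sqrt(13/4), and similarly M = m/sqrt(W^2), N = n/sqrt(W^2)

Answer: L = 6*sqrt(13)/13, M = 0, N = 0


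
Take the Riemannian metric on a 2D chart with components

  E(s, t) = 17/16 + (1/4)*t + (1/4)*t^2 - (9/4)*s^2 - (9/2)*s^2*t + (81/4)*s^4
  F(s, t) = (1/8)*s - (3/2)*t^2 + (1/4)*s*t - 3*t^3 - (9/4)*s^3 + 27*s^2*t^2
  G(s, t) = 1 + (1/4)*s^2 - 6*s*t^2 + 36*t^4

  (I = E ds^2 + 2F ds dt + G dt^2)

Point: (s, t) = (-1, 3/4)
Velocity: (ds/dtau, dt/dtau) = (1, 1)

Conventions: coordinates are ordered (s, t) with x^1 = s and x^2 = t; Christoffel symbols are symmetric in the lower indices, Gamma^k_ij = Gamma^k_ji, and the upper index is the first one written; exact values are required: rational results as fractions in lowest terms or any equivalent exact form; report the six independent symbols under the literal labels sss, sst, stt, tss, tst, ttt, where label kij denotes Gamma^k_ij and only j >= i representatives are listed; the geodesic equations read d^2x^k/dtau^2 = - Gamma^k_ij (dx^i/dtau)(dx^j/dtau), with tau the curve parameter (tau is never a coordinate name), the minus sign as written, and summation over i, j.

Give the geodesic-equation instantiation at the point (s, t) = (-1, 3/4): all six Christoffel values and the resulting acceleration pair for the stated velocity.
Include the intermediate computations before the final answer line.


E = 1025/64, F = 961/64, G = 1025/64 at the point
E_s = -279/4, E_t = -31/8, F_s = -589/16, F_t = 527/16, G_s = -31/8, G_t = 279/4
EG - F^2 = 993/32;  g^inv = (32/993) * [[1025/64, -961/64], [-961/64, 1025/64]]
first-kind symbols [ij,l] = (1/2)(d_i g_jl + d_j g_il - d_l g_ij): [ss,s] = E_s/2 = -279/8, [ss,t] = F_s - E_t/2 = -279/8, [st,s] = E_t/2 = -31/16, [st,t] = G_s/2 = -31/16, [tt,s] = F_t - G_s/2 = 279/8, [tt,t] = G_t/2 = 279/8
Gamma^s_ij = (G*[ij,s] - F*[ij,t])/(EG - F^2), Gamma^t_ij = (E*[ij,t] - F*[ij,s])/(EG - F^2)
Gamma_sss = -372/331, Gamma_sst = -62/993, Gamma_stt = 372/331, Gamma_tss = -372/331, Gamma_tst = -62/993, Gamma_ttt = 372/331
d^2s/dtau^2 = -(Gamma_sss*(1)^2 + 2*Gamma_sst*(1)*(1) + Gamma_stt*(1)^2) = 124/993
d^2t/dtau^2 = -(Gamma_tss*(1)^2 + 2*Gamma_tst*(1)*(1) + Gamma_ttt*(1)^2) = 124/993

Answer: Gamma_sss = -372/331, Gamma_sst = -62/993, Gamma_stt = 372/331, Gamma_tss = -372/331, Gamma_tst = -62/993, Gamma_ttt = 372/331; accelerations (d^2s/dtau^2, d^2t/dtau^2) = (124/993, 124/993)
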